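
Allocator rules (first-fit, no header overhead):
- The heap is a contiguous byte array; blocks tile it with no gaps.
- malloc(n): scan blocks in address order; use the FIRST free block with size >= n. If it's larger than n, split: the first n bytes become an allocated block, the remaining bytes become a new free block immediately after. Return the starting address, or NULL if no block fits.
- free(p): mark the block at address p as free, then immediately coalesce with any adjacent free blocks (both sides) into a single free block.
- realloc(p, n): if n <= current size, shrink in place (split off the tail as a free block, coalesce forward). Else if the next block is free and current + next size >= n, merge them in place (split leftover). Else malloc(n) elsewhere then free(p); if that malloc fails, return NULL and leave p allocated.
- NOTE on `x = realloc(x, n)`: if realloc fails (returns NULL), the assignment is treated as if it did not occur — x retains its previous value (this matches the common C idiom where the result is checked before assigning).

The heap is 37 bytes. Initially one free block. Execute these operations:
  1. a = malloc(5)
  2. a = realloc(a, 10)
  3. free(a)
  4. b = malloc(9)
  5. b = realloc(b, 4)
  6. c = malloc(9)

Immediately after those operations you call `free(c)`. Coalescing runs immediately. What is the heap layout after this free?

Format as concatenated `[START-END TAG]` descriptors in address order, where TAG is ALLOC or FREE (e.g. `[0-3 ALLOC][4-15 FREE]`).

Op 1: a = malloc(5) -> a = 0; heap: [0-4 ALLOC][5-36 FREE]
Op 2: a = realloc(a, 10) -> a = 0; heap: [0-9 ALLOC][10-36 FREE]
Op 3: free(a) -> (freed a); heap: [0-36 FREE]
Op 4: b = malloc(9) -> b = 0; heap: [0-8 ALLOC][9-36 FREE]
Op 5: b = realloc(b, 4) -> b = 0; heap: [0-3 ALLOC][4-36 FREE]
Op 6: c = malloc(9) -> c = 4; heap: [0-3 ALLOC][4-12 ALLOC][13-36 FREE]
free(c): c = 4 -> block [4-12 ALLOC]; mark free, coalesce with adjacent free neighbors -> [0-3 ALLOC][4-36 FREE]

Answer: [0-3 ALLOC][4-36 FREE]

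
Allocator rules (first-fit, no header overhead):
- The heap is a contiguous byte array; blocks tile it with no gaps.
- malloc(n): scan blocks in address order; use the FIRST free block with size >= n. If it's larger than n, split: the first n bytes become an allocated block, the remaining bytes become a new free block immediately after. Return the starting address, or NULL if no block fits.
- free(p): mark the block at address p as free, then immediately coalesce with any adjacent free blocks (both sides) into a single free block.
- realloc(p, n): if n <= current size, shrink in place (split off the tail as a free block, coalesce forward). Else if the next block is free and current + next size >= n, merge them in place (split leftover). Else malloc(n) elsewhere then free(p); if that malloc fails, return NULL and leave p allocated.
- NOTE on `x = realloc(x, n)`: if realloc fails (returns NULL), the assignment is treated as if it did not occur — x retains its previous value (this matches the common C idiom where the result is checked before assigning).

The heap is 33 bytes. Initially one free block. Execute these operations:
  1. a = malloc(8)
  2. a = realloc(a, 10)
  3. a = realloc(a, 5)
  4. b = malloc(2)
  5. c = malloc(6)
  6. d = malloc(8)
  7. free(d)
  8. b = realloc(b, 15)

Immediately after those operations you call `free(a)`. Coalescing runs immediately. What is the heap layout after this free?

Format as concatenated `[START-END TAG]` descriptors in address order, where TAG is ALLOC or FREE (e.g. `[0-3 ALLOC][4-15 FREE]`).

Answer: [0-6 FREE][7-12 ALLOC][13-27 ALLOC][28-32 FREE]

Derivation:
Op 1: a = malloc(8) -> a = 0; heap: [0-7 ALLOC][8-32 FREE]
Op 2: a = realloc(a, 10) -> a = 0; heap: [0-9 ALLOC][10-32 FREE]
Op 3: a = realloc(a, 5) -> a = 0; heap: [0-4 ALLOC][5-32 FREE]
Op 4: b = malloc(2) -> b = 5; heap: [0-4 ALLOC][5-6 ALLOC][7-32 FREE]
Op 5: c = malloc(6) -> c = 7; heap: [0-4 ALLOC][5-6 ALLOC][7-12 ALLOC][13-32 FREE]
Op 6: d = malloc(8) -> d = 13; heap: [0-4 ALLOC][5-6 ALLOC][7-12 ALLOC][13-20 ALLOC][21-32 FREE]
Op 7: free(d) -> (freed d); heap: [0-4 ALLOC][5-6 ALLOC][7-12 ALLOC][13-32 FREE]
Op 8: b = realloc(b, 15) -> b = 13; heap: [0-4 ALLOC][5-6 FREE][7-12 ALLOC][13-27 ALLOC][28-32 FREE]
free(a): a = 0 -> block [0-4 ALLOC]; mark free, coalesce with adjacent free neighbors -> [0-6 FREE][7-12 ALLOC][13-27 ALLOC][28-32 FREE]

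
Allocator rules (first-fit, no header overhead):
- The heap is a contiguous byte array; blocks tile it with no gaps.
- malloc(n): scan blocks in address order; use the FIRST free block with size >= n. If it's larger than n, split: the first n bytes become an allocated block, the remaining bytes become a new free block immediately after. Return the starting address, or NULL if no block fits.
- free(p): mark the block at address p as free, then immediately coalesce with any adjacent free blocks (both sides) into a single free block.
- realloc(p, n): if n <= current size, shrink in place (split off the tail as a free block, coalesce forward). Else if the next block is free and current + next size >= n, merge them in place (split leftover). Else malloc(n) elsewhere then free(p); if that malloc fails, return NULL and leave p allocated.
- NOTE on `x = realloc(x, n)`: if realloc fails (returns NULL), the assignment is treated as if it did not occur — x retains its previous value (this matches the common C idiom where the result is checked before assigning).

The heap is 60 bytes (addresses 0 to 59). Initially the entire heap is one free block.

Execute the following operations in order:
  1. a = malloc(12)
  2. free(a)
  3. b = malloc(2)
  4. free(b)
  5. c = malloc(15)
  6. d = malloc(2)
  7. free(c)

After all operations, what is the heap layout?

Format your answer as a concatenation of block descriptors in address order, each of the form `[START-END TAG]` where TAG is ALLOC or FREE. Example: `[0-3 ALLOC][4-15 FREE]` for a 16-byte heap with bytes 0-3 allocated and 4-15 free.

Op 1: a = malloc(12) -> a = 0; heap: [0-11 ALLOC][12-59 FREE]
Op 2: free(a) -> (freed a); heap: [0-59 FREE]
Op 3: b = malloc(2) -> b = 0; heap: [0-1 ALLOC][2-59 FREE]
Op 4: free(b) -> (freed b); heap: [0-59 FREE]
Op 5: c = malloc(15) -> c = 0; heap: [0-14 ALLOC][15-59 FREE]
Op 6: d = malloc(2) -> d = 15; heap: [0-14 ALLOC][15-16 ALLOC][17-59 FREE]
Op 7: free(c) -> (freed c); heap: [0-14 FREE][15-16 ALLOC][17-59 FREE]

Answer: [0-14 FREE][15-16 ALLOC][17-59 FREE]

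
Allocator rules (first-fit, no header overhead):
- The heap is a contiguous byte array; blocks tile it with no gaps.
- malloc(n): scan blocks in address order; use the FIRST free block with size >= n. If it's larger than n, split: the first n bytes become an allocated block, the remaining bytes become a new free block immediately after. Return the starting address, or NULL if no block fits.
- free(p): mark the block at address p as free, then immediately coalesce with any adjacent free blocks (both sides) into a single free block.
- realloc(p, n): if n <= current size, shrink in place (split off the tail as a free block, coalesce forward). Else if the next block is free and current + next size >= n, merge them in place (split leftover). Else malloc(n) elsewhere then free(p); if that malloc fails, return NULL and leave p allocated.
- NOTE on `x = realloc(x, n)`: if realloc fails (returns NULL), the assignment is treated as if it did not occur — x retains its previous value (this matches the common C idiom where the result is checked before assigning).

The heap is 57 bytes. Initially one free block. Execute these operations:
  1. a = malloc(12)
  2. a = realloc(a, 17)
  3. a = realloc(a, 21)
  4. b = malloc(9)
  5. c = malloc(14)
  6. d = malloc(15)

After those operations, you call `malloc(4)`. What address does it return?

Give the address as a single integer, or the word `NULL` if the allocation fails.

Op 1: a = malloc(12) -> a = 0; heap: [0-11 ALLOC][12-56 FREE]
Op 2: a = realloc(a, 17) -> a = 0; heap: [0-16 ALLOC][17-56 FREE]
Op 3: a = realloc(a, 21) -> a = 0; heap: [0-20 ALLOC][21-56 FREE]
Op 4: b = malloc(9) -> b = 21; heap: [0-20 ALLOC][21-29 ALLOC][30-56 FREE]
Op 5: c = malloc(14) -> c = 30; heap: [0-20 ALLOC][21-29 ALLOC][30-43 ALLOC][44-56 FREE]
Op 6: d = malloc(15) -> d = NULL; heap: [0-20 ALLOC][21-29 ALLOC][30-43 ALLOC][44-56 FREE]
malloc(4): first-fit scan over [0-20 ALLOC][21-29 ALLOC][30-43 ALLOC][44-56 FREE] -> 44

Answer: 44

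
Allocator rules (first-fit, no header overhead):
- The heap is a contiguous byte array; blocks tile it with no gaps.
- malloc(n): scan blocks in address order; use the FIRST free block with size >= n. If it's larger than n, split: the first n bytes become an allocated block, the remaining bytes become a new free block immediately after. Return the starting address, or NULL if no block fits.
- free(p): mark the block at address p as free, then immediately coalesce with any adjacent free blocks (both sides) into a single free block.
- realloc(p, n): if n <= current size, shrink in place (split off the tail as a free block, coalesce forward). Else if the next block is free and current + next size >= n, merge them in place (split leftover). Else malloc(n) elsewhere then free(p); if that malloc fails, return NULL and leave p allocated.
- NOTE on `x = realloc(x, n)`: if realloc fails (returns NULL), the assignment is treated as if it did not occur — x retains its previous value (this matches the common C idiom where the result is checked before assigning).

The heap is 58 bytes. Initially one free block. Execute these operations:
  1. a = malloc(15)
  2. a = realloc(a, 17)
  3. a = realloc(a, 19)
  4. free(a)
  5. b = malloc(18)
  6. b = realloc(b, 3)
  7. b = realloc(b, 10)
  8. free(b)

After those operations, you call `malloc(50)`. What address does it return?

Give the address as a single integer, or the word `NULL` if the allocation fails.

Op 1: a = malloc(15) -> a = 0; heap: [0-14 ALLOC][15-57 FREE]
Op 2: a = realloc(a, 17) -> a = 0; heap: [0-16 ALLOC][17-57 FREE]
Op 3: a = realloc(a, 19) -> a = 0; heap: [0-18 ALLOC][19-57 FREE]
Op 4: free(a) -> (freed a); heap: [0-57 FREE]
Op 5: b = malloc(18) -> b = 0; heap: [0-17 ALLOC][18-57 FREE]
Op 6: b = realloc(b, 3) -> b = 0; heap: [0-2 ALLOC][3-57 FREE]
Op 7: b = realloc(b, 10) -> b = 0; heap: [0-9 ALLOC][10-57 FREE]
Op 8: free(b) -> (freed b); heap: [0-57 FREE]
malloc(50): first-fit scan over [0-57 FREE] -> 0

Answer: 0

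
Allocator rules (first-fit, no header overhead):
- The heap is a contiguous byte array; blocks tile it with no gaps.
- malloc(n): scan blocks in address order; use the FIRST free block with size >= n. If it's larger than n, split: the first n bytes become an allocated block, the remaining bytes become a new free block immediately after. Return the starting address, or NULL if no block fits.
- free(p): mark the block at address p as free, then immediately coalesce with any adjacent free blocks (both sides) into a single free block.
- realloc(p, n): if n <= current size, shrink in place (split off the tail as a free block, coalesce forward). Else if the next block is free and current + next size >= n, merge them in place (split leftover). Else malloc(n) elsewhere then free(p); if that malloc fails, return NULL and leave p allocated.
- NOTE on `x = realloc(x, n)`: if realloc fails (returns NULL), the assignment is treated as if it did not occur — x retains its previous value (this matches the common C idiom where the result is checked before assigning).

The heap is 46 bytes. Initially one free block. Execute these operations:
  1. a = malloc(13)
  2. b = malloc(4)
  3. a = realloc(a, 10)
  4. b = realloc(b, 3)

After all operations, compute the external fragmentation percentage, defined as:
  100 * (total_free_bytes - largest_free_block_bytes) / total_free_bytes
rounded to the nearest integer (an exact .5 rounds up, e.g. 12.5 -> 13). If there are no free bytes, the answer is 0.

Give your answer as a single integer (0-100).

Answer: 9

Derivation:
Op 1: a = malloc(13) -> a = 0; heap: [0-12 ALLOC][13-45 FREE]
Op 2: b = malloc(4) -> b = 13; heap: [0-12 ALLOC][13-16 ALLOC][17-45 FREE]
Op 3: a = realloc(a, 10) -> a = 0; heap: [0-9 ALLOC][10-12 FREE][13-16 ALLOC][17-45 FREE]
Op 4: b = realloc(b, 3) -> b = 13; heap: [0-9 ALLOC][10-12 FREE][13-15 ALLOC][16-45 FREE]
Free blocks: [3 30] total_free=33 largest=30 -> 100*(33-30)/33 = 300/33 ≈ 9.091 -> rounds to 9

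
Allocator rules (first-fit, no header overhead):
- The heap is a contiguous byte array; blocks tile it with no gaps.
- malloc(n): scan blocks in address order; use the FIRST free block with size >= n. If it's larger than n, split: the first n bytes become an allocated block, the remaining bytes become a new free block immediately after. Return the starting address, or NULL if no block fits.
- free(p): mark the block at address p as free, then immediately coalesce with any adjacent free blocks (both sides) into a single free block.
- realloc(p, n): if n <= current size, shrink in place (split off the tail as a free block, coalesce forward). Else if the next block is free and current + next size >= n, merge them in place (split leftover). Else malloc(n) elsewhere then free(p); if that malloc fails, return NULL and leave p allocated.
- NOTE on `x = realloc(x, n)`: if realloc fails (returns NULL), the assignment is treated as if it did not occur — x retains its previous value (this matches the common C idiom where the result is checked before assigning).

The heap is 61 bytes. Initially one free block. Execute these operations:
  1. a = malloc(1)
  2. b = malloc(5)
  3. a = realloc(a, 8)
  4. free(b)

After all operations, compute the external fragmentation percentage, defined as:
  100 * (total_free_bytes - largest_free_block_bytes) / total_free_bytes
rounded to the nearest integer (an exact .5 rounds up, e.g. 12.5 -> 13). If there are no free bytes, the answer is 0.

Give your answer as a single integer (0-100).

Answer: 11

Derivation:
Op 1: a = malloc(1) -> a = 0; heap: [0-0 ALLOC][1-60 FREE]
Op 2: b = malloc(5) -> b = 1; heap: [0-0 ALLOC][1-5 ALLOC][6-60 FREE]
Op 3: a = realloc(a, 8) -> a = 6; heap: [0-0 FREE][1-5 ALLOC][6-13 ALLOC][14-60 FREE]
Op 4: free(b) -> (freed b); heap: [0-5 FREE][6-13 ALLOC][14-60 FREE]
Free blocks: [6 47] total_free=53 largest=47 -> 100*(53-47)/53 = 600/53 ≈ 11.321 -> rounds to 11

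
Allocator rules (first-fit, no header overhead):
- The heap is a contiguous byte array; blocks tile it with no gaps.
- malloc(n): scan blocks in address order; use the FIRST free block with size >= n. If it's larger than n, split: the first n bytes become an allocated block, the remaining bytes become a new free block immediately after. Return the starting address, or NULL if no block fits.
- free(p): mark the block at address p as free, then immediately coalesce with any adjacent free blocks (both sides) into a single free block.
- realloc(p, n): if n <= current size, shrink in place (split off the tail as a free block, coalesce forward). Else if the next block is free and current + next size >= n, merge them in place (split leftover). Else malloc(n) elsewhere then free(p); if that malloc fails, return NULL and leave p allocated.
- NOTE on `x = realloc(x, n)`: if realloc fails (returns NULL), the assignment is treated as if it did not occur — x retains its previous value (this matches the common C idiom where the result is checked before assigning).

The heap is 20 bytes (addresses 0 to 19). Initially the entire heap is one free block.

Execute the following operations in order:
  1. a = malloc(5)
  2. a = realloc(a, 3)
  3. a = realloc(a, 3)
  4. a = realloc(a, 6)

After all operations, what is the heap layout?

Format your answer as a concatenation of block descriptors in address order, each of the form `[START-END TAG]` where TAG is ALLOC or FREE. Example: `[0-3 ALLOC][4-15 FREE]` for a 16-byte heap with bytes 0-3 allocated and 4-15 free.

Answer: [0-5 ALLOC][6-19 FREE]

Derivation:
Op 1: a = malloc(5) -> a = 0; heap: [0-4 ALLOC][5-19 FREE]
Op 2: a = realloc(a, 3) -> a = 0; heap: [0-2 ALLOC][3-19 FREE]
Op 3: a = realloc(a, 3) -> a = 0; heap: [0-2 ALLOC][3-19 FREE]
Op 4: a = realloc(a, 6) -> a = 0; heap: [0-5 ALLOC][6-19 FREE]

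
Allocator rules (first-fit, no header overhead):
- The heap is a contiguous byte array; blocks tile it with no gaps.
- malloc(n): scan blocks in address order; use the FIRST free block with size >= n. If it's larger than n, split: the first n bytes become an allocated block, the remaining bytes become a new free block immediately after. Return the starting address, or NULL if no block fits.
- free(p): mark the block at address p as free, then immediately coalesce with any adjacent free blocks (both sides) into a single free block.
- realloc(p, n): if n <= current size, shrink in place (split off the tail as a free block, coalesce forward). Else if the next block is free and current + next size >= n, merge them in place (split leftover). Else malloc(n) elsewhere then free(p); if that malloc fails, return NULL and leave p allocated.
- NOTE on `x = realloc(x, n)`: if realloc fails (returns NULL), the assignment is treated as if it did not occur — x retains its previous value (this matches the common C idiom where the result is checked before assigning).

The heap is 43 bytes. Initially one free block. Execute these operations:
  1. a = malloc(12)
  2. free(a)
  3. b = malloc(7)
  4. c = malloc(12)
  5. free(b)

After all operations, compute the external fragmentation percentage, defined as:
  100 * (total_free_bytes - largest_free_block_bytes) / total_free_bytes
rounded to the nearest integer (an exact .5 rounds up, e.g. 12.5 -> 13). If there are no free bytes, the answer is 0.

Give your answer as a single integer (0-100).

Op 1: a = malloc(12) -> a = 0; heap: [0-11 ALLOC][12-42 FREE]
Op 2: free(a) -> (freed a); heap: [0-42 FREE]
Op 3: b = malloc(7) -> b = 0; heap: [0-6 ALLOC][7-42 FREE]
Op 4: c = malloc(12) -> c = 7; heap: [0-6 ALLOC][7-18 ALLOC][19-42 FREE]
Op 5: free(b) -> (freed b); heap: [0-6 FREE][7-18 ALLOC][19-42 FREE]
Free blocks: [7 24] total_free=31 largest=24 -> 100*(31-24)/31 = 700/31 ≈ 22.581 -> rounds to 23

Answer: 23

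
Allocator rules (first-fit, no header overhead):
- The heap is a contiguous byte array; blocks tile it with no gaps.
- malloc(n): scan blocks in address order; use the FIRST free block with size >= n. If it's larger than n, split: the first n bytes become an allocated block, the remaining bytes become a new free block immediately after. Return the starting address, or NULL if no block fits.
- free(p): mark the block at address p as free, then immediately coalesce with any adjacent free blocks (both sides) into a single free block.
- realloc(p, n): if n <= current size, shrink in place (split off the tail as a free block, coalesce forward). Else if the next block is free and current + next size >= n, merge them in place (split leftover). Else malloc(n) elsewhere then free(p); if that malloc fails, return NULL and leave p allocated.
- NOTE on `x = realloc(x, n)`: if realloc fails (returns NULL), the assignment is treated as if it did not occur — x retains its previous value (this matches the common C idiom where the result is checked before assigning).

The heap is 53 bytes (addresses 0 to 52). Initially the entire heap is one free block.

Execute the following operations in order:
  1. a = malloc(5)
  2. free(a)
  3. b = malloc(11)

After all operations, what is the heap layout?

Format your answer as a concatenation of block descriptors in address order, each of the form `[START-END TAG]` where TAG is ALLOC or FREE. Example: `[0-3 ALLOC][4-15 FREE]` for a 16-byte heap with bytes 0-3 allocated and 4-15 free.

Op 1: a = malloc(5) -> a = 0; heap: [0-4 ALLOC][5-52 FREE]
Op 2: free(a) -> (freed a); heap: [0-52 FREE]
Op 3: b = malloc(11) -> b = 0; heap: [0-10 ALLOC][11-52 FREE]

Answer: [0-10 ALLOC][11-52 FREE]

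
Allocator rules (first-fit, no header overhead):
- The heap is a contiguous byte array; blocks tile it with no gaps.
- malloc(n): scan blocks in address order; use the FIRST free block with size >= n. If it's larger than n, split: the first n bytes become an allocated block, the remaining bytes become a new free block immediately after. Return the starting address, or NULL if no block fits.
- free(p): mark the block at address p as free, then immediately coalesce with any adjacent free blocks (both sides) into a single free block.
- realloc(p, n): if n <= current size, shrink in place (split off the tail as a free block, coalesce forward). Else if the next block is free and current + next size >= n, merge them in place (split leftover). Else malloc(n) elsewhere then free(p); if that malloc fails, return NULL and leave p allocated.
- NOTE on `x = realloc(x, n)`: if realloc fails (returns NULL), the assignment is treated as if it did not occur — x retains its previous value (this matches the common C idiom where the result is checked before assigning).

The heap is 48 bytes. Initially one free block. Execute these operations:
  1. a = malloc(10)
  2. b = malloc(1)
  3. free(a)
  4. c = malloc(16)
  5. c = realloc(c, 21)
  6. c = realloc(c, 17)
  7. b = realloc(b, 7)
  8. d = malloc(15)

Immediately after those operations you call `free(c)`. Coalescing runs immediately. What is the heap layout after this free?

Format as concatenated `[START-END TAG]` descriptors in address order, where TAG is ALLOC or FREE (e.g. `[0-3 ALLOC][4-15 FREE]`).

Op 1: a = malloc(10) -> a = 0; heap: [0-9 ALLOC][10-47 FREE]
Op 2: b = malloc(1) -> b = 10; heap: [0-9 ALLOC][10-10 ALLOC][11-47 FREE]
Op 3: free(a) -> (freed a); heap: [0-9 FREE][10-10 ALLOC][11-47 FREE]
Op 4: c = malloc(16) -> c = 11; heap: [0-9 FREE][10-10 ALLOC][11-26 ALLOC][27-47 FREE]
Op 5: c = realloc(c, 21) -> c = 11; heap: [0-9 FREE][10-10 ALLOC][11-31 ALLOC][32-47 FREE]
Op 6: c = realloc(c, 17) -> c = 11; heap: [0-9 FREE][10-10 ALLOC][11-27 ALLOC][28-47 FREE]
Op 7: b = realloc(b, 7) -> b = 0; heap: [0-6 ALLOC][7-10 FREE][11-27 ALLOC][28-47 FREE]
Op 8: d = malloc(15) -> d = 28; heap: [0-6 ALLOC][7-10 FREE][11-27 ALLOC][28-42 ALLOC][43-47 FREE]
free(c): c = 11 -> block [11-27 ALLOC]; mark free, coalesce with adjacent free neighbors -> [0-6 ALLOC][7-27 FREE][28-42 ALLOC][43-47 FREE]

Answer: [0-6 ALLOC][7-27 FREE][28-42 ALLOC][43-47 FREE]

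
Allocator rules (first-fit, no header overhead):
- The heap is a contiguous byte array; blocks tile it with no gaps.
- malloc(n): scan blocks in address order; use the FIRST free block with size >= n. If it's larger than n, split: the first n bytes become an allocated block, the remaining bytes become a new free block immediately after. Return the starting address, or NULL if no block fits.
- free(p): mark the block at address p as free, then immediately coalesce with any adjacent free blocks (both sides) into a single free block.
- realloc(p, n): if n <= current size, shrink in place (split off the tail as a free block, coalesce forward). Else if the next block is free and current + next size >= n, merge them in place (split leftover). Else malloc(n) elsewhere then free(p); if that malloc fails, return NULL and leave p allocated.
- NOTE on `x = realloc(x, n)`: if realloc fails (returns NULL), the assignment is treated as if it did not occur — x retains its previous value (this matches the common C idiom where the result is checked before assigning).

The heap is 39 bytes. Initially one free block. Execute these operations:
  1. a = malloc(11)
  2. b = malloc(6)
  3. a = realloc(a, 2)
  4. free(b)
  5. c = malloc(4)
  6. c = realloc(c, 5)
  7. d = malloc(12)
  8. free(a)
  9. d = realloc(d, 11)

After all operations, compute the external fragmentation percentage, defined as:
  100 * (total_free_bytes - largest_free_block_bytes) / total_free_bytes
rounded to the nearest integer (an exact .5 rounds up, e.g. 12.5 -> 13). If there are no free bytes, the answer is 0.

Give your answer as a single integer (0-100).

Op 1: a = malloc(11) -> a = 0; heap: [0-10 ALLOC][11-38 FREE]
Op 2: b = malloc(6) -> b = 11; heap: [0-10 ALLOC][11-16 ALLOC][17-38 FREE]
Op 3: a = realloc(a, 2) -> a = 0; heap: [0-1 ALLOC][2-10 FREE][11-16 ALLOC][17-38 FREE]
Op 4: free(b) -> (freed b); heap: [0-1 ALLOC][2-38 FREE]
Op 5: c = malloc(4) -> c = 2; heap: [0-1 ALLOC][2-5 ALLOC][6-38 FREE]
Op 6: c = realloc(c, 5) -> c = 2; heap: [0-1 ALLOC][2-6 ALLOC][7-38 FREE]
Op 7: d = malloc(12) -> d = 7; heap: [0-1 ALLOC][2-6 ALLOC][7-18 ALLOC][19-38 FREE]
Op 8: free(a) -> (freed a); heap: [0-1 FREE][2-6 ALLOC][7-18 ALLOC][19-38 FREE]
Op 9: d = realloc(d, 11) -> d = 7; heap: [0-1 FREE][2-6 ALLOC][7-17 ALLOC][18-38 FREE]
Free blocks: [2 21] total_free=23 largest=21 -> 100*(23-21)/23 = 200/23 ≈ 8.696 -> rounds to 9

Answer: 9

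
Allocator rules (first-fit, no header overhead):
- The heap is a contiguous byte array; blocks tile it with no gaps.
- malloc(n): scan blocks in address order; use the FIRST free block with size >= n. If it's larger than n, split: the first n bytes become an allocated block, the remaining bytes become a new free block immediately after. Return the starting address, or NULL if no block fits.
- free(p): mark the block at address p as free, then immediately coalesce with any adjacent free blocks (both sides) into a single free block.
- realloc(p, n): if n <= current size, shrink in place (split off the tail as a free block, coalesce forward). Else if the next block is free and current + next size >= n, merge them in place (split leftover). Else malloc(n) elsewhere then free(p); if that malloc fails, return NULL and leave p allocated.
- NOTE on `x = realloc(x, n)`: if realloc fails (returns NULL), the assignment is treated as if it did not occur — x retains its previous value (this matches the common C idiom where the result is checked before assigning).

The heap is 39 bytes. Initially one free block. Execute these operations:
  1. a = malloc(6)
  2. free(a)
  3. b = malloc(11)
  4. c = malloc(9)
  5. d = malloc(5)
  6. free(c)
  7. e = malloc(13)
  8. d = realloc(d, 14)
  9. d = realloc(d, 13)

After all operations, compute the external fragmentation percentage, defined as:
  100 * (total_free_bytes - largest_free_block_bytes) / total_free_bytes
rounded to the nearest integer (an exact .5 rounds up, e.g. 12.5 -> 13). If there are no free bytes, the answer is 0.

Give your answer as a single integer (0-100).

Op 1: a = malloc(6) -> a = 0; heap: [0-5 ALLOC][6-38 FREE]
Op 2: free(a) -> (freed a); heap: [0-38 FREE]
Op 3: b = malloc(11) -> b = 0; heap: [0-10 ALLOC][11-38 FREE]
Op 4: c = malloc(9) -> c = 11; heap: [0-10 ALLOC][11-19 ALLOC][20-38 FREE]
Op 5: d = malloc(5) -> d = 20; heap: [0-10 ALLOC][11-19 ALLOC][20-24 ALLOC][25-38 FREE]
Op 6: free(c) -> (freed c); heap: [0-10 ALLOC][11-19 FREE][20-24 ALLOC][25-38 FREE]
Op 7: e = malloc(13) -> e = 25; heap: [0-10 ALLOC][11-19 FREE][20-24 ALLOC][25-37 ALLOC][38-38 FREE]
Op 8: d = realloc(d, 14) -> NULL (d unchanged); heap: [0-10 ALLOC][11-19 FREE][20-24 ALLOC][25-37 ALLOC][38-38 FREE]
Op 9: d = realloc(d, 13) -> NULL (d unchanged); heap: [0-10 ALLOC][11-19 FREE][20-24 ALLOC][25-37 ALLOC][38-38 FREE]
Free blocks: [9 1] total_free=10 largest=9 -> 100*(10-9)/10 = 100/10 = 10

Answer: 10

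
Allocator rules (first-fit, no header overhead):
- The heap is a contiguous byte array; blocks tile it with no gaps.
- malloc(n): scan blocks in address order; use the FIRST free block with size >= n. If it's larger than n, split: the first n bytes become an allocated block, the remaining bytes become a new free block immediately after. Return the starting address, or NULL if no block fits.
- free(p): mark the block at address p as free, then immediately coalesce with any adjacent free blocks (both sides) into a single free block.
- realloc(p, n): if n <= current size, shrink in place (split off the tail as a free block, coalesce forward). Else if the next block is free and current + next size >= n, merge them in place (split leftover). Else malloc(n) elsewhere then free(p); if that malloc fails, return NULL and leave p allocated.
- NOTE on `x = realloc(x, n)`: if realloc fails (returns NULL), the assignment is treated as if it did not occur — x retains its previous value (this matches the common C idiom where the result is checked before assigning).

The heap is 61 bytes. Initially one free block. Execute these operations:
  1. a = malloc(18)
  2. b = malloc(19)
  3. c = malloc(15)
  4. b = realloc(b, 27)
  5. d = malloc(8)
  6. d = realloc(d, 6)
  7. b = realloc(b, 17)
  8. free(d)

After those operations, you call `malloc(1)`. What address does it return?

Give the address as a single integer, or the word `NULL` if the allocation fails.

Answer: 35

Derivation:
Op 1: a = malloc(18) -> a = 0; heap: [0-17 ALLOC][18-60 FREE]
Op 2: b = malloc(19) -> b = 18; heap: [0-17 ALLOC][18-36 ALLOC][37-60 FREE]
Op 3: c = malloc(15) -> c = 37; heap: [0-17 ALLOC][18-36 ALLOC][37-51 ALLOC][52-60 FREE]
Op 4: b = realloc(b, 27) -> NULL (b unchanged); heap: [0-17 ALLOC][18-36 ALLOC][37-51 ALLOC][52-60 FREE]
Op 5: d = malloc(8) -> d = 52; heap: [0-17 ALLOC][18-36 ALLOC][37-51 ALLOC][52-59 ALLOC][60-60 FREE]
Op 6: d = realloc(d, 6) -> d = 52; heap: [0-17 ALLOC][18-36 ALLOC][37-51 ALLOC][52-57 ALLOC][58-60 FREE]
Op 7: b = realloc(b, 17) -> b = 18; heap: [0-17 ALLOC][18-34 ALLOC][35-36 FREE][37-51 ALLOC][52-57 ALLOC][58-60 FREE]
Op 8: free(d) -> (freed d); heap: [0-17 ALLOC][18-34 ALLOC][35-36 FREE][37-51 ALLOC][52-60 FREE]
malloc(1): first-fit scan over [0-17 ALLOC][18-34 ALLOC][35-36 FREE][37-51 ALLOC][52-60 FREE] -> 35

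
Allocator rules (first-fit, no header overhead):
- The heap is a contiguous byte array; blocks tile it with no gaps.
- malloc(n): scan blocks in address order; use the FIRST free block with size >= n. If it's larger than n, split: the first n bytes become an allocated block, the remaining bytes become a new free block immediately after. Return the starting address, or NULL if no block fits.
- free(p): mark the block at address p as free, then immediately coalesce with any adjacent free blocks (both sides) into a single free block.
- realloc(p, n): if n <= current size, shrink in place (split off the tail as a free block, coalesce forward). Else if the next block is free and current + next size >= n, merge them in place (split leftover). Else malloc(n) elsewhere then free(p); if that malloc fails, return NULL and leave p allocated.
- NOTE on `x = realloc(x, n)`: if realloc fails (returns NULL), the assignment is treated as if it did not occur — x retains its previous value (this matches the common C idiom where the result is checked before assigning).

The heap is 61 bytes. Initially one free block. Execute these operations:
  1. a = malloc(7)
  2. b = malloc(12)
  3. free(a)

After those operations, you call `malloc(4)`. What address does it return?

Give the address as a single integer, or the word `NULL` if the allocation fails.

Op 1: a = malloc(7) -> a = 0; heap: [0-6 ALLOC][7-60 FREE]
Op 2: b = malloc(12) -> b = 7; heap: [0-6 ALLOC][7-18 ALLOC][19-60 FREE]
Op 3: free(a) -> (freed a); heap: [0-6 FREE][7-18 ALLOC][19-60 FREE]
malloc(4): first-fit scan over [0-6 FREE][7-18 ALLOC][19-60 FREE] -> 0

Answer: 0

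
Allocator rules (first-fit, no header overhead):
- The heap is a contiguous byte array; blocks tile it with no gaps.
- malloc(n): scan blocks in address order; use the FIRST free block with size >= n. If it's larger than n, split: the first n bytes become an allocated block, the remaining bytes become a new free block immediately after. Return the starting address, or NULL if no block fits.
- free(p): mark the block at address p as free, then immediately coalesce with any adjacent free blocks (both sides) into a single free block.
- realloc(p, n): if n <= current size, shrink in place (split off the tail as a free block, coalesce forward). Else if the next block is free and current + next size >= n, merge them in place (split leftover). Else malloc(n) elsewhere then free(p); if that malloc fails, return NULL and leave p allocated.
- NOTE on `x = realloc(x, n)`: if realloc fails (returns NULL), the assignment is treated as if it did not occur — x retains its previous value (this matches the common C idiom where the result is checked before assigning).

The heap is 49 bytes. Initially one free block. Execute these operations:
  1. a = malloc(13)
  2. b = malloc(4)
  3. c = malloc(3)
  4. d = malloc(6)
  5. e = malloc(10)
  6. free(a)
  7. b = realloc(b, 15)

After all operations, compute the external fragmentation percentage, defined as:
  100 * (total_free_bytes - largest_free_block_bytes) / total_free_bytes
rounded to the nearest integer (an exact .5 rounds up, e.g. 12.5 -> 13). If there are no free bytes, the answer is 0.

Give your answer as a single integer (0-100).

Answer: 50

Derivation:
Op 1: a = malloc(13) -> a = 0; heap: [0-12 ALLOC][13-48 FREE]
Op 2: b = malloc(4) -> b = 13; heap: [0-12 ALLOC][13-16 ALLOC][17-48 FREE]
Op 3: c = malloc(3) -> c = 17; heap: [0-12 ALLOC][13-16 ALLOC][17-19 ALLOC][20-48 FREE]
Op 4: d = malloc(6) -> d = 20; heap: [0-12 ALLOC][13-16 ALLOC][17-19 ALLOC][20-25 ALLOC][26-48 FREE]
Op 5: e = malloc(10) -> e = 26; heap: [0-12 ALLOC][13-16 ALLOC][17-19 ALLOC][20-25 ALLOC][26-35 ALLOC][36-48 FREE]
Op 6: free(a) -> (freed a); heap: [0-12 FREE][13-16 ALLOC][17-19 ALLOC][20-25 ALLOC][26-35 ALLOC][36-48 FREE]
Op 7: b = realloc(b, 15) -> NULL (b unchanged); heap: [0-12 FREE][13-16 ALLOC][17-19 ALLOC][20-25 ALLOC][26-35 ALLOC][36-48 FREE]
Free blocks: [13 13] total_free=26 largest=13 -> 100*(26-13)/26 = 1300/26 = 50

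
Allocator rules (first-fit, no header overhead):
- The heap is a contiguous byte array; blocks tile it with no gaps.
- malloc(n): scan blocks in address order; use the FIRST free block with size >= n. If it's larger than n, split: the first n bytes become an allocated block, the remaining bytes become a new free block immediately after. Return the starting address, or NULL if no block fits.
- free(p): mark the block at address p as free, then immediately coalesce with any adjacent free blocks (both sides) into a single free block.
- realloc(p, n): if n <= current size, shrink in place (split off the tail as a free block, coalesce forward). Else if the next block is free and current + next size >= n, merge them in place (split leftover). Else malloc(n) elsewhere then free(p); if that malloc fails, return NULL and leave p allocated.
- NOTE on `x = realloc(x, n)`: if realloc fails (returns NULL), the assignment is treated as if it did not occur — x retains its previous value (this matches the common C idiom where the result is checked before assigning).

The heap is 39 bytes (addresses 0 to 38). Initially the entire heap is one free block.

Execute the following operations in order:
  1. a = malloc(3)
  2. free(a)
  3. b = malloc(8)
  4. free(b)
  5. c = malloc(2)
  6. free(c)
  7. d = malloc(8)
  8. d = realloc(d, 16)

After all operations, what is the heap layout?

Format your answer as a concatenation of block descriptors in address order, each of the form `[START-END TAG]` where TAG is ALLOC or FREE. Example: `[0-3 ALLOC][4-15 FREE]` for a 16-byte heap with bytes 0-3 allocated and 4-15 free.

Answer: [0-15 ALLOC][16-38 FREE]

Derivation:
Op 1: a = malloc(3) -> a = 0; heap: [0-2 ALLOC][3-38 FREE]
Op 2: free(a) -> (freed a); heap: [0-38 FREE]
Op 3: b = malloc(8) -> b = 0; heap: [0-7 ALLOC][8-38 FREE]
Op 4: free(b) -> (freed b); heap: [0-38 FREE]
Op 5: c = malloc(2) -> c = 0; heap: [0-1 ALLOC][2-38 FREE]
Op 6: free(c) -> (freed c); heap: [0-38 FREE]
Op 7: d = malloc(8) -> d = 0; heap: [0-7 ALLOC][8-38 FREE]
Op 8: d = realloc(d, 16) -> d = 0; heap: [0-15 ALLOC][16-38 FREE]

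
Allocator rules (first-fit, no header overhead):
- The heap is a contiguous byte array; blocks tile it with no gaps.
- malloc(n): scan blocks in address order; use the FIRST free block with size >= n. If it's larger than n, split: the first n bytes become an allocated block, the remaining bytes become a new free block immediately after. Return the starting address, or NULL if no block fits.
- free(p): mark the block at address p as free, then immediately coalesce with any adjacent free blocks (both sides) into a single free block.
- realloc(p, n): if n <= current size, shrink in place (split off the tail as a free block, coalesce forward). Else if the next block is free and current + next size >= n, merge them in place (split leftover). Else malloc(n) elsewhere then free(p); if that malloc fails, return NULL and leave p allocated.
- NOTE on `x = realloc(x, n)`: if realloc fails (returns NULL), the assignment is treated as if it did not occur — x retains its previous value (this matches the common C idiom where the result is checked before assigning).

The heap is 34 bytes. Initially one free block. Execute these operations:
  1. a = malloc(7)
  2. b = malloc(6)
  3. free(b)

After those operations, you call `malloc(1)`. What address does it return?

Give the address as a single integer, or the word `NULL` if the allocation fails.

Op 1: a = malloc(7) -> a = 0; heap: [0-6 ALLOC][7-33 FREE]
Op 2: b = malloc(6) -> b = 7; heap: [0-6 ALLOC][7-12 ALLOC][13-33 FREE]
Op 3: free(b) -> (freed b); heap: [0-6 ALLOC][7-33 FREE]
malloc(1): first-fit scan over [0-6 ALLOC][7-33 FREE] -> 7

Answer: 7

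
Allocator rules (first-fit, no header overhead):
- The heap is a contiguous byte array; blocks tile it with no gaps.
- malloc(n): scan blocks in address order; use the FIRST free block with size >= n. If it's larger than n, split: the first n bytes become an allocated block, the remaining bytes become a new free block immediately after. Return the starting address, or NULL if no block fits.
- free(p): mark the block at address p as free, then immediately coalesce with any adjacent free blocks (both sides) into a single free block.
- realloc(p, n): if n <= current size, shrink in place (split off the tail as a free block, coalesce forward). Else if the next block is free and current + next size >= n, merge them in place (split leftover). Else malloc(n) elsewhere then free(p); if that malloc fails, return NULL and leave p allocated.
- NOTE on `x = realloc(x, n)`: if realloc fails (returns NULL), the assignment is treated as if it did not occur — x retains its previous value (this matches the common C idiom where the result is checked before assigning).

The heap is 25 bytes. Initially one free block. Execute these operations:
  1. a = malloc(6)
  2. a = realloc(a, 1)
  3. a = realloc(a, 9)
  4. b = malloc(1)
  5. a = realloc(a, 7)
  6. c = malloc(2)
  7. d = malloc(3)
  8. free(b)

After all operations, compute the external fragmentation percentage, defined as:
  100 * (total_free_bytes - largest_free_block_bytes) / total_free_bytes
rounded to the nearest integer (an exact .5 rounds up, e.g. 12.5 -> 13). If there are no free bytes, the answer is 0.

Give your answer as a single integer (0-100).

Op 1: a = malloc(6) -> a = 0; heap: [0-5 ALLOC][6-24 FREE]
Op 2: a = realloc(a, 1) -> a = 0; heap: [0-0 ALLOC][1-24 FREE]
Op 3: a = realloc(a, 9) -> a = 0; heap: [0-8 ALLOC][9-24 FREE]
Op 4: b = malloc(1) -> b = 9; heap: [0-8 ALLOC][9-9 ALLOC][10-24 FREE]
Op 5: a = realloc(a, 7) -> a = 0; heap: [0-6 ALLOC][7-8 FREE][9-9 ALLOC][10-24 FREE]
Op 6: c = malloc(2) -> c = 7; heap: [0-6 ALLOC][7-8 ALLOC][9-9 ALLOC][10-24 FREE]
Op 7: d = malloc(3) -> d = 10; heap: [0-6 ALLOC][7-8 ALLOC][9-9 ALLOC][10-12 ALLOC][13-24 FREE]
Op 8: free(b) -> (freed b); heap: [0-6 ALLOC][7-8 ALLOC][9-9 FREE][10-12 ALLOC][13-24 FREE]
Free blocks: [1 12] total_free=13 largest=12 -> 100*(13-12)/13 = 100/13 ≈ 7.692 -> rounds to 8

Answer: 8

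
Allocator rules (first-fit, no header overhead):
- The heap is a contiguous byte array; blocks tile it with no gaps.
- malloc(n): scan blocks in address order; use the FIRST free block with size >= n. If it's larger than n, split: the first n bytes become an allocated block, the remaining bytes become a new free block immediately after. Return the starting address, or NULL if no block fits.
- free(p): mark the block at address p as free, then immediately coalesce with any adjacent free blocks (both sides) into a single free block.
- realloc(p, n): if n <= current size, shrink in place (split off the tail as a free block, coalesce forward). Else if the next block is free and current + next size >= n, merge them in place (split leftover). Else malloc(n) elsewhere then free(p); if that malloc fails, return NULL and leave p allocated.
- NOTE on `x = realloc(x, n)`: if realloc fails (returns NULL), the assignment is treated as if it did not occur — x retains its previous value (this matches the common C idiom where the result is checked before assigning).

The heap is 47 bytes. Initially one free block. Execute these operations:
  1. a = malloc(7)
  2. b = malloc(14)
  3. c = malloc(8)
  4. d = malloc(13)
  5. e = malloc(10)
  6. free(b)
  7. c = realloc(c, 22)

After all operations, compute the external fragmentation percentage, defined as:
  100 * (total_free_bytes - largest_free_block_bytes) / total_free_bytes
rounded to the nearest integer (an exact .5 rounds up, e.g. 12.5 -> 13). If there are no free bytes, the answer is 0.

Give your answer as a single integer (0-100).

Op 1: a = malloc(7) -> a = 0; heap: [0-6 ALLOC][7-46 FREE]
Op 2: b = malloc(14) -> b = 7; heap: [0-6 ALLOC][7-20 ALLOC][21-46 FREE]
Op 3: c = malloc(8) -> c = 21; heap: [0-6 ALLOC][7-20 ALLOC][21-28 ALLOC][29-46 FREE]
Op 4: d = malloc(13) -> d = 29; heap: [0-6 ALLOC][7-20 ALLOC][21-28 ALLOC][29-41 ALLOC][42-46 FREE]
Op 5: e = malloc(10) -> e = NULL; heap: [0-6 ALLOC][7-20 ALLOC][21-28 ALLOC][29-41 ALLOC][42-46 FREE]
Op 6: free(b) -> (freed b); heap: [0-6 ALLOC][7-20 FREE][21-28 ALLOC][29-41 ALLOC][42-46 FREE]
Op 7: c = realloc(c, 22) -> NULL (c unchanged); heap: [0-6 ALLOC][7-20 FREE][21-28 ALLOC][29-41 ALLOC][42-46 FREE]
Free blocks: [14 5] total_free=19 largest=14 -> 100*(19-14)/19 = 500/19 ≈ 26.316 -> rounds to 26

Answer: 26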